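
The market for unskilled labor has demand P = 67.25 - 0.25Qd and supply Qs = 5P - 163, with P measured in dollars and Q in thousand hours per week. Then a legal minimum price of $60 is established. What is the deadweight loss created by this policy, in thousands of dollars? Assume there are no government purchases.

518.4

Rearranging demand gives Qd = 269 - 4P. Equilibrium: 269 - 4P = 5P - 163, so 432 = 9P and P* = 48, Q* = 77.
Because the floor (60) lies above the market-clearing price, it is binding.
At P = 60: Qd = 269 - 4·60 = 29 and Qs = 5·60 - 163 = 137.
Quantity traded falls to 29. At Q = 29 the demand price is (269 - 29)/4 = 60 and the supply price is (163 + 29)/5 = 38.4.
Deadweight loss = ½ · (60 - 38.4) · (77 - 29) = ½ · 21.6 · 48 = 518.4.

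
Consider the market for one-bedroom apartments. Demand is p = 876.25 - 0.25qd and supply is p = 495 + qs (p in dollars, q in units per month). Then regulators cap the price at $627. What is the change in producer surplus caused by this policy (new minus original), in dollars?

-37800.5

Rearranging demand gives qd = 3505 - 4p; rearranging supply gives qs = p - 495. In a free market, 3505 - 4p = p - 495 gives the equilibrium p* = 800, q* = 305.
The ceiling of 627 is below the equilibrium price 800, so it binds.
At p = 627: qd = 3505 - 4·627 = 997 and qs = 627 - 495 = 132.
Producer surplus without the control is ½ · (800 - 495) · 305 = 46512.5.
With the ceiling, producers sell 132 units at 627, so PS = ½ · (627 - 495) · 132 = 8712.
Change in producer surplus = 8712 - 46512.5 = -37800.5.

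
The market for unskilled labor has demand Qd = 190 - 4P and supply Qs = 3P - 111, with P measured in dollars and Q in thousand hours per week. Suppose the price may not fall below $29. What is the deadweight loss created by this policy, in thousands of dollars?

Without the control the market clears where 190 - 4P = 3P - 111, i.e. P* = 43 and Q* = 18.
The floor of 29 is below the equilibrium price 43, so it is not binding; the market clears at P* = 43, Q* = 18.
Since the control does not bind, no trades are prevented and deadweight loss is zero.

0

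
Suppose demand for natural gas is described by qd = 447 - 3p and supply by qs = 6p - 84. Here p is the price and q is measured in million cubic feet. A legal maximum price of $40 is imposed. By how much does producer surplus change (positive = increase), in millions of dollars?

-4047

In a free market, 447 - 3p = 6p - 84 gives the equilibrium p* = 59, q* = 270.
Because the ceiling (40) lies below the market-clearing price, it is binding.
At p = 40: qd = 447 - 3·40 = 327 and qs = 6·40 - 84 = 156.
Producer surplus without the control is ½ · (59 - 14) · 270 = 6075.
With the ceiling, producers sell 156 units at 40, so PS = ½ · (40 - 14) · 156 = 2028.
Change in producer surplus = 2028 - 6075 = -4047.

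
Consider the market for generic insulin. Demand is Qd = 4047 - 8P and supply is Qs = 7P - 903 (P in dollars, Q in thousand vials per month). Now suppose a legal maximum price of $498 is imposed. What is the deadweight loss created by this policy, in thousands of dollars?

Without the control the market clears where 4047 - 8P = 7P - 903, i.e. P* = 330 and Q* = 1407.
The ceiling of 498 is above the equilibrium price 330, so it is not binding; the market clears at P* = 330, Q* = 1407.
Since the control does not bind, no trades are prevented and deadweight loss is zero.

0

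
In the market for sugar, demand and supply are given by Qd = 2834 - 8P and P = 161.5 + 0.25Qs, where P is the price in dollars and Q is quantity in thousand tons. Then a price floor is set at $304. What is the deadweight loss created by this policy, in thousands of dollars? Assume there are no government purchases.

2352

Rearranging supply gives Qs = 4P - 646. Without the control the market clears where 2834 - 8P = 4P - 646, i.e. P* = 290 and Q* = 514.
The floor of 304 is above the equilibrium price 290, so it binds.
At P = 304: Qd = 2834 - 8·304 = 402 and Qs = 4·304 - 646 = 570.
Quantity traded falls to 402. At Q = 402 the demand price is (2834 - 402)/8 = 304 and the supply price is (646 + 402)/4 = 262.
Deadweight loss = ½ · (304 - 262) · (514 - 402) = ½ · 42 · 112 = 2352.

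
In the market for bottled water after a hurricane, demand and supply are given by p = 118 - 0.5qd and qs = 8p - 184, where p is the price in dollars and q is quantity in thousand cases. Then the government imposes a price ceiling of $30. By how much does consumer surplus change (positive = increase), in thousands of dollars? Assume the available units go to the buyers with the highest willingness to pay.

Rearranging demand gives qd = 236 - 2p. Setting quantity demanded equal to quantity supplied, 236 - 2p = 8p - 184, gives p* = 42 and q* = 152.
The ceiling of 30 is below the equilibrium price 42, so it binds.
At p = 30: qd = 236 - 2·30 = 176 and qs = 8·30 - 184 = 56.
Consumer surplus without the control is ½ · (118 - 42) · 152 = 5776.
With the ceiling, 56 units are sold at 30 (assume they go to the highest-value buyers). The demand price at q = 56 is 90, so CS = ½ · [(118 - 30) + (90 - 30)] · 56 = 4144.
Change in consumer surplus = 4144 - 5776 = -1632.

-1632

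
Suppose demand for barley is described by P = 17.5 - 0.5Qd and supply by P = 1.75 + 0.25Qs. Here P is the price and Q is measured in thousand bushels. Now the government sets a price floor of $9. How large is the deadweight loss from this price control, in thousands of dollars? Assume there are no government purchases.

Rearranging demand gives Qd = 35 - 2P; rearranging supply gives Qs = 4P - 7. Without the control the market clears where 35 - 2P = 4P - 7, i.e. P* = 7 and Q* = 21.
The floor of 9 is above the equilibrium price 7, so it binds.
At P = 9: Qd = 35 - 2·9 = 17 and Qs = 4·9 - 7 = 29.
Quantity traded falls to 17. At Q = 17 the demand price is (35 - 17)/2 = 9 and the supply price is (7 + 17)/4 = 6.
Deadweight loss = ½ · (9 - 6) · (21 - 17) = ½ · 3 · 4 = 6.

6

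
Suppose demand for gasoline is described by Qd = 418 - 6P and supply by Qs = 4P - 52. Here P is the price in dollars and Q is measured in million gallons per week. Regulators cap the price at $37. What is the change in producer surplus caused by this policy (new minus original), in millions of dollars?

Without the control the market clears where 418 - 6P = 4P - 52, i.e. P* = 47 and Q* = 136.
Because the ceiling (37) lies below the market-clearing price, it is binding.
At P = 37: Qd = 418 - 6·37 = 196 and Qs = 4·37 - 52 = 96.
Producer surplus without the control is ½ · (47 - 13) · 136 = 2312.
With the ceiling, producers sell 96 units at 37, so PS = ½ · (37 - 13) · 96 = 1152.
Change in producer surplus = 1152 - 2312 = -1160.

-1160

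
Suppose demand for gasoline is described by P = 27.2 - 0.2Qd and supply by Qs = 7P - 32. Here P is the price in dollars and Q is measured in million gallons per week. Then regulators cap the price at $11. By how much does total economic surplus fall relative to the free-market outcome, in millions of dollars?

Rearranging demand gives Qd = 136 - 5P. In a free market, 136 - 5P = 7P - 32 gives the equilibrium P* = 14, Q* = 66.
Because the ceiling (11) lies below the market-clearing price, it is binding.
At P = 11: Qd = 136 - 5·11 = 81 and Qs = 7·11 - 32 = 45.
Quantity traded falls to 45. At Q = 45 the demand price is (136 - 45)/5 = 18.2 and the supply price is (32 + 45)/7 = 11.
Deadweight loss = ½ · (18.2 - 11) · (66 - 45) = ½ · 7.2 · 21 = 75.6.

75.6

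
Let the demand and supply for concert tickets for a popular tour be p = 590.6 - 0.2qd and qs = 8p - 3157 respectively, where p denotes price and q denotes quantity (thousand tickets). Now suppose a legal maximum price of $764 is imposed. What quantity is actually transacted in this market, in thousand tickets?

Rearranging demand gives qd = 2953 - 5p. Equilibrium: 2953 - 5p = 8p - 3157, so 6110 = 13p and p* = 470, q* = 603.
The ceiling of 764 is above the equilibrium price 470, so it is not binding; the market clears at p* = 470, q* = 603.

603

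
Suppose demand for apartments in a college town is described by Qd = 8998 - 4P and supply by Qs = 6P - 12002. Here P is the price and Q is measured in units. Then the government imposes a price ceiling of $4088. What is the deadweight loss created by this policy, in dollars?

0

Equilibrium: 8998 - 4P = 6P - 12002, so 21000 = 10P and P* = 2100, Q* = 598.
The ceiling of 4088 is above the equilibrium price 2100, so it is not binding; the market clears at P* = 2100, Q* = 598.
Since the control does not bind, no trades are prevented and deadweight loss is zero.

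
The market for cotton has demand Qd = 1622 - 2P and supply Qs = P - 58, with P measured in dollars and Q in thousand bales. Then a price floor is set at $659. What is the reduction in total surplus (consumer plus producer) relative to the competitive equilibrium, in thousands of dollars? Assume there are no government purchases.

29403

In a free market, 1622 - 2P = P - 58 gives the equilibrium P* = 560, Q* = 502.
Since 659 > 560, the floor is binding.
At P = 659: Qd = 1622 - 2·659 = 304 and Qs = 659 - 58 = 601.
Quantity traded falls to 304. At Q = 304 the demand price is (1622 - 304)/2 = 659 and the supply price is 58 + 304 = 362.
Deadweight loss = ½ · (659 - 362) · (502 - 304) = ½ · 297 · 198 = 29403.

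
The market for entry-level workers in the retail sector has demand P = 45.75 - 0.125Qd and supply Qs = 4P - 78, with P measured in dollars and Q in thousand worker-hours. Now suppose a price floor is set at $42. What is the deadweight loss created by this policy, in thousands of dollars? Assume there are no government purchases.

300

Rearranging demand gives Qd = 366 - 8P. Without the control the market clears where 366 - 8P = 4P - 78, i.e. P* = 37 and Q* = 70.
The floor of 42 is above the equilibrium price 37, so it binds.
At P = 42: Qd = 366 - 8·42 = 30 and Qs = 4·42 - 78 = 90.
Quantity traded falls to 30. At Q = 30 the demand price is (366 - 30)/8 = 42 and the supply price is (78 + 30)/4 = 27.
Deadweight loss = ½ · (42 - 27) · (70 - 30) = ½ · 15 · 40 = 300.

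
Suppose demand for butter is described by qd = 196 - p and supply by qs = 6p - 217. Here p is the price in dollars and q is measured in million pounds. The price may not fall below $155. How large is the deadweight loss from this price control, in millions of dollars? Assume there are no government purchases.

5376

Setting quantity demanded equal to quantity supplied, 196 - p = 6p - 217, gives p* = 59 and q* = 137.
Since 155 > 59, the floor is binding.
At p = 155: qd = 196 - 155 = 41 and qs = 6·155 - 217 = 713.
Quantity traded falls to 41. At q = 41 the demand price is 196 - 41 = 155 and the supply price is (217 + 41)/6 = 43.
Deadweight loss = ½ · (155 - 43) · (137 - 41) = ½ · 112 · 96 = 5376.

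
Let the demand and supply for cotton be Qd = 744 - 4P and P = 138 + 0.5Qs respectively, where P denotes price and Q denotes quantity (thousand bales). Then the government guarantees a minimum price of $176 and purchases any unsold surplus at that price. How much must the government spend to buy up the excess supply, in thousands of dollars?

Rearranging supply gives Qs = 2P - 276. Setting quantity demanded equal to quantity supplied, 744 - 4P = 2P - 276, gives P* = 170 and Q* = 64.
The floor of 176 is above the equilibrium price 170, so it binds.
At P = 176: Qd = 744 - 4·176 = 40 and Qs = 2·176 - 276 = 76.
Surplus = Qs - Qd = 36.
Government expenditure = surplus × support price = 36 × 176 = 6336.

6336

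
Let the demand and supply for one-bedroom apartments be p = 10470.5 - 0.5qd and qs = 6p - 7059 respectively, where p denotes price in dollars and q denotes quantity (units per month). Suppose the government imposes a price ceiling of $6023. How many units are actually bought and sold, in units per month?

Rearranging demand gives qd = 20941 - 2p. Setting quantity demanded equal to quantity supplied, 20941 - 2p = 6p - 7059, gives p* = 3500 and q* = 13941.
Since 6023 is above p* = 3500, the ceiling does not bind and the free-market outcome prevails.

13941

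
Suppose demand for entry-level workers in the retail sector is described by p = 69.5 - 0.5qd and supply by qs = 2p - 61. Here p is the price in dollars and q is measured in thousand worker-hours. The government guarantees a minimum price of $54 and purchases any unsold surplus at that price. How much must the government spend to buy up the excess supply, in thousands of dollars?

864

Rearranging demand gives qd = 139 - 2p. Setting quantity demanded equal to quantity supplied, 139 - 2p = 2p - 61, gives p* = 50 and q* = 39.
Since 54 > 50, the floor is binding.
At p = 54: qd = 139 - 2·54 = 31 and qs = 2·54 - 61 = 47.
Surplus = qs - qd = 16.
Government expenditure = surplus × support price = 16 × 54 = 864.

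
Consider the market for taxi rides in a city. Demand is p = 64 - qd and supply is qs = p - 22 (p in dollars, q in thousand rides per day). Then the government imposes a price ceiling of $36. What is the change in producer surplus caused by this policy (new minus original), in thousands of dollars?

-122.5

Rearranging demand gives qd = 64 - p. Setting quantity demanded equal to quantity supplied, 64 - p = p - 22, gives p* = 43 and q* = 21.
Because the ceiling (36) lies below the market-clearing price, it is binding.
At p = 36: qd = 64 - 36 = 28 and qs = 36 - 22 = 14.
Producer surplus without the control is ½ · (43 - 22) · 21 = 220.5.
With the ceiling, producers sell 14 units at 36, so PS = ½ · (36 - 22) · 14 = 98.
Change in producer surplus = 98 - 220.5 = -122.5.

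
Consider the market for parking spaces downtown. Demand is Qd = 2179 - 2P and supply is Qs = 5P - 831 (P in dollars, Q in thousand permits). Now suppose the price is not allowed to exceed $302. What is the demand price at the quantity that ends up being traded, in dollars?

Equilibrium: 2179 - 2P = 5P - 831, so 3010 = 7P and P* = 430, Q* = 1319.
Because the ceiling (302) lies below the market-clearing price, it is binding.
At P = 302: Qd = 2179 - 2·302 = 1575 and Qs = 5·302 - 831 = 679.
Only 679 units reach the market. On the demand curve, the marginal buyer's willingness to pay at Q = 679 is (2179 - 679)/2 = 750.

750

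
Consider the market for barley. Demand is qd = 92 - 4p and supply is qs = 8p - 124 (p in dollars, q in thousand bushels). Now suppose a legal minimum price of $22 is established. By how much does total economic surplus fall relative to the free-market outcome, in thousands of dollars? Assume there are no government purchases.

In a free market, 92 - 4p = 8p - 124 gives the equilibrium p* = 18, q* = 20.
The floor of 22 is above the equilibrium price 18, so it binds.
At p = 22: qd = 92 - 4·22 = 4 and qs = 8·22 - 124 = 52.
Quantity traded falls to 4. At q = 4 the demand price is (92 - 4)/4 = 22 and the supply price is (124 + 4)/8 = 16.
Deadweight loss = ½ · (22 - 16) · (20 - 4) = ½ · 6 · 16 = 48.

48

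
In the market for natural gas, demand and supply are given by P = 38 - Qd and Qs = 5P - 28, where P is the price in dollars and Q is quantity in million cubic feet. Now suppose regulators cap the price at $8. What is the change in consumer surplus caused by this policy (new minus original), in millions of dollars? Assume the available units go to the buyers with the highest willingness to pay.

-76.5

Rearranging demand gives Qd = 38 - P. In a free market, 38 - P = 5P - 28 gives the equilibrium P* = 11, Q* = 27.
Because the ceiling (8) lies below the market-clearing price, it is binding.
At P = 8: Qd = 38 - 8 = 30 and Qs = 5·8 - 28 = 12.
Consumer surplus without the control is ½ · (38 - 11) · 27 = 364.5.
With the ceiling, 12 units are sold at 8 (assume they go to the highest-value buyers). The demand price at Q = 12 is 26, so CS = ½ · [(38 - 8) + (26 - 8)] · 12 = 288.
Change in consumer surplus = 288 - 364.5 = -76.5.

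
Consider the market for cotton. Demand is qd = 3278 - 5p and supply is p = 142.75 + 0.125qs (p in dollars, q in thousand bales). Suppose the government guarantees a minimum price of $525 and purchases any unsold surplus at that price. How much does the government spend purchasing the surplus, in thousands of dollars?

Rearranging supply gives qs = 8p - 1142. In a free market, 3278 - 5p = 8p - 1142 gives the equilibrium p* = 340, q* = 1578.
Since 525 > 340, the floor is binding.
At p = 525: qd = 3278 - 5·525 = 653 and qs = 8·525 - 1142 = 3058.
Surplus = qs - qd = 2405.
Government expenditure = surplus × support price = 2405 × 525 = 1262625.

1262625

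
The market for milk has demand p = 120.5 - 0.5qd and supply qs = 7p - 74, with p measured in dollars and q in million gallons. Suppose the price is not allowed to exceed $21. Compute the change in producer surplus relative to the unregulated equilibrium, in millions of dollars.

Rearranging demand gives qd = 241 - 2p. Without the control the market clears where 241 - 2p = 7p - 74, i.e. p* = 35 and q* = 171.
Because the ceiling (21) lies below the market-clearing price, it is binding.
At p = 21: qd = 241 - 2·21 = 199 and qs = 7·21 - 74 = 73.
Producer surplus without the control is ½ · (35 - 74/7) · 171 = 29241/14.
With the ceiling, producers sell 73 units at 21, so PS = ½ · (21 - 74/7) · 73 = 5329/14.
Change in producer surplus = 5329/14 - 29241/14 = -1708.

-1708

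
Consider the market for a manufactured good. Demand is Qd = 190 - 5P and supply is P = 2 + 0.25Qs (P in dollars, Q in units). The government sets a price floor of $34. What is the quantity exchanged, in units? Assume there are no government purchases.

20

Rearranging supply gives Qs = 4P - 8. Without the control the market clears where 190 - 5P = 4P - 8, i.e. P* = 22 and Q* = 80.
Since 34 > 22, the floor is binding.
At P = 34: Qd = 190 - 5·34 = 20 and Qs = 4·34 - 8 = 128.
The quantity actually transacted is the short side, demand: 20.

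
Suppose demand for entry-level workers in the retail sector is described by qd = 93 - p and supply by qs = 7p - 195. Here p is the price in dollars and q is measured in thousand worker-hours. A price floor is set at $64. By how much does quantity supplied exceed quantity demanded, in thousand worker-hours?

In a free market, 93 - p = 7p - 195 gives the equilibrium p* = 36, q* = 57.
Since 64 > 36, the floor is binding.
At p = 64: qd = 93 - 64 = 29 and qs = 7·64 - 195 = 253.
Surplus = qs - qd = 253 - 29 = 224.

224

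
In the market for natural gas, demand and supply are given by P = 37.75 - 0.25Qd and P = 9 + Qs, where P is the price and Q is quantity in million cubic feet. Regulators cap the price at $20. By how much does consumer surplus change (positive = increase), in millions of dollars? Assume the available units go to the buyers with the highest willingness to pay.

114

Rearranging demand gives Qd = 151 - 4P; rearranging supply gives Qs = P - 9. Setting quantity demanded equal to quantity supplied, 151 - 4P = P - 9, gives P* = 32 and Q* = 23.
Because the ceiling (20) lies below the market-clearing price, it is binding.
At P = 20: Qd = 151 - 4·20 = 71 and Qs = 20 - 9 = 11.
Consumer surplus without the control is ½ · (37.75 - 32) · 23 = 66.125.
With the ceiling, 11 units are sold at 20 (assume they go to the highest-value buyers). The demand price at Q = 11 is 35, so CS = ½ · [(37.75 - 20) + (35 - 20)] · 11 = 180.125.
Change in consumer surplus = 180.125 - 66.125 = 114.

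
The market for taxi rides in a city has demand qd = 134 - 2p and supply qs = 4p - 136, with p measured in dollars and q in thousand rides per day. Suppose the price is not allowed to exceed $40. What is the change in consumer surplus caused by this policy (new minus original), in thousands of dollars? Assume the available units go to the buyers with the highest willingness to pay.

20

Equilibrium: 134 - 2p = 4p - 136, so 270 = 6p and p* = 45, q* = 44.
Because the ceiling (40) lies below the market-clearing price, it is binding.
At p = 40: qd = 134 - 2·40 = 54 and qs = 4·40 - 136 = 24.
Consumer surplus without the control is ½ · (67 - 45) · 44 = 484.
With the ceiling, 24 units are sold at 40 (assume they go to the highest-value buyers). The demand price at q = 24 is 55, so CS = ½ · [(67 - 40) + (55 - 40)] · 24 = 504.
Change in consumer surplus = 504 - 484 = 20.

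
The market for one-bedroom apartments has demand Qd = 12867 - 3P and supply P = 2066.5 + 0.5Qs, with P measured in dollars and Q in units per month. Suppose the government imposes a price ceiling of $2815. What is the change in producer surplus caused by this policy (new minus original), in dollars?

-1217970

Rearranging supply gives Qs = 2P - 4133. Equilibrium: 12867 - 3P = 2P - 4133, so 17000 = 5P and P* = 3400, Q* = 2667.
Since 2815 < 3400, the ceiling is binding.
At P = 2815: Qd = 12867 - 3·2815 = 4422 and Qs = 2·2815 - 4133 = 1497.
Producer surplus without the control is ½ · (3400 - 2066.5) · 2667 = 1778222.25.
With the ceiling, producers sell 1497 units at 2815, so PS = ½ · (2815 - 2066.5) · 1497 = 560252.25.
Change in producer surplus = 560252.25 - 1778222.25 = -1217970.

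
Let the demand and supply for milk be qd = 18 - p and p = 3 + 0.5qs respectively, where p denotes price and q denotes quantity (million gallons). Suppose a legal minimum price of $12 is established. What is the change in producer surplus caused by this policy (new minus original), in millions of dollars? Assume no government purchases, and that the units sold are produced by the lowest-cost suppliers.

Rearranging supply gives qs = 2p - 6. Equilibrium: 18 - p = 2p - 6, so 24 = 3p and p* = 8, q* = 10.
The floor of 12 is above the equilibrium price 8, so it binds.
At p = 12: qd = 18 - 12 = 6 and qs = 2·12 - 6 = 18.
Producer surplus without the control is ½ · (8 - 3) · 10 = 25.
With the floor, 6 units are sold at 12. The supply price at q = 6 is 6, so PS = ½ · [(12 - 3) + (12 - 6)] · 6 = 45.
Change in producer surplus = 45 - 25 = 20.

20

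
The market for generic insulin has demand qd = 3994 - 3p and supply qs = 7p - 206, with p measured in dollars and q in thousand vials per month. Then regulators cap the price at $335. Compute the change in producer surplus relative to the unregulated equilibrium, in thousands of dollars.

-207102.5

Without the control the market clears where 3994 - 3p = 7p - 206, i.e. p* = 420 and q* = 2734.
Because the ceiling (335) lies below the market-clearing price, it is binding.
At p = 335: qd = 3994 - 3·335 = 2989 and qs = 7·335 - 206 = 2139.
Producer surplus without the control is ½ · (420 - 206/7) · 2734 = 3737378/7.
With the ceiling, producers sell 2139 units at 335, so PS = ½ · (335 - 206/7) · 2139 = 4575321/14.
Change in producer surplus = 4575321/14 - 3737378/7 = -207102.5.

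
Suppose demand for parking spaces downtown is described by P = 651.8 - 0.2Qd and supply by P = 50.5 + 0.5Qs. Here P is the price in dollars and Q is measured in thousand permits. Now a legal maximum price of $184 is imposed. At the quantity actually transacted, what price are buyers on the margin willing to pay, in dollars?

Rearranging demand gives Qd = 3259 - 5P; rearranging supply gives Qs = 2P - 101. Equilibrium: 3259 - 5P = 2P - 101, so 3360 = 7P and P* = 480, Q* = 859.
Because the ceiling (184) lies below the market-clearing price, it is binding.
At P = 184: Qd = 3259 - 5·184 = 2339 and Qs = 2·184 - 101 = 267.
Only 267 units reach the market. On the demand curve, the marginal buyer's willingness to pay at Q = 267 is (3259 - 267)/5 = 598.4.

598.4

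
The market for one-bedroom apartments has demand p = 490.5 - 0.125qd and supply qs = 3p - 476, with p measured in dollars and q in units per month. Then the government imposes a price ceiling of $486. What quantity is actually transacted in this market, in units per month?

724

Rearranging demand gives qd = 3924 - 8p. In a free market, 3924 - 8p = 3p - 476 gives the equilibrium p* = 400, q* = 724.
The ceiling of 486 is above the equilibrium price 400, so it is not binding; the market clears at p* = 400, q* = 724.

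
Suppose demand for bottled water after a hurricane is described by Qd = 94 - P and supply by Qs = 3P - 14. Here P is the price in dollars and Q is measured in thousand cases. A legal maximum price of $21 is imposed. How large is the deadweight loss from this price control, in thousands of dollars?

216

Setting quantity demanded equal to quantity supplied, 94 - P = 3P - 14, gives P* = 27 and Q* = 67.
Since 21 < 27, the ceiling is binding.
At P = 21: Qd = 94 - 21 = 73 and Qs = 3·21 - 14 = 49.
Quantity traded falls to 49. At Q = 49 the demand price is 94 - 49 = 45 and the supply price is (14 + 49)/3 = 21.
Deadweight loss = ½ · (45 - 21) · (67 - 49) = ½ · 24 · 18 = 216.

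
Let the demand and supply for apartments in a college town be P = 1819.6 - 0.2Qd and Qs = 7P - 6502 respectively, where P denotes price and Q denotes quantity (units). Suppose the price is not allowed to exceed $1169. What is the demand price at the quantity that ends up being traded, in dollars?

Rearranging demand gives Qd = 9098 - 5P. Equilibrium: 9098 - 5P = 7P - 6502, so 15600 = 12P and P* = 1300, Q* = 2598.
Since 1169 < 1300, the ceiling is binding.
At P = 1169: Qd = 9098 - 5·1169 = 3253 and Qs = 7·1169 - 6502 = 1681.
Only 1681 units reach the market. On the demand curve, the marginal buyer's willingness to pay at Q = 1681 is (9098 - 1681)/5 = 1483.4.

1483.4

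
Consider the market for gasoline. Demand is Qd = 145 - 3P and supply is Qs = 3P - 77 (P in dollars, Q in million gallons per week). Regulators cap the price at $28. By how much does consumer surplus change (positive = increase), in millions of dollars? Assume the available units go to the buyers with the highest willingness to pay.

-58.5

In a free market, 145 - 3P = 3P - 77 gives the equilibrium P* = 37, Q* = 34.
Because the ceiling (28) lies below the market-clearing price, it is binding.
At P = 28: Qd = 145 - 3·28 = 61 and Qs = 3·28 - 77 = 7.
Consumer surplus without the control is ½ · (145/3 - 37) · 34 = 578/3.
With the ceiling, 7 units are sold at 28 (assume they go to the highest-value buyers). The demand price at Q = 7 is 46, so CS = ½ · [(145/3 - 28) + (46 - 28)] · 7 = 805/6.
Change in consumer surplus = 805/6 - 578/3 = -58.5.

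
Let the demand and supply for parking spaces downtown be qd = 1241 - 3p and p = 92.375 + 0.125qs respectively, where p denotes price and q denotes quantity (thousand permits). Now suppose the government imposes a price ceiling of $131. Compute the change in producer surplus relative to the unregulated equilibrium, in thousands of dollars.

-24745

Rearranging supply gives qs = 8p - 739. In a free market, 1241 - 3p = 8p - 739 gives the equilibrium p* = 180, q* = 701.
The ceiling of 131 is below the equilibrium price 180, so it binds.
At p = 131: qd = 1241 - 3·131 = 848 and qs = 8·131 - 739 = 309.
Producer surplus without the control is ½ · (180 - 92.375) · 701 = 30712.5625.
With the ceiling, producers sell 309 units at 131, so PS = ½ · (131 - 92.375) · 309 = 5967.5625.
Change in producer surplus = 5967.5625 - 30712.5625 = -24745.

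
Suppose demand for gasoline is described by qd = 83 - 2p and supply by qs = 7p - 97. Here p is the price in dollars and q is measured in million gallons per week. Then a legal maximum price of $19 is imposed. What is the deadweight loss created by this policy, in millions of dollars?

Without the control the market clears where 83 - 2p = 7p - 97, i.e. p* = 20 and q* = 43.
The ceiling of 19 is below the equilibrium price 20, so it binds.
At p = 19: qd = 83 - 2·19 = 45 and qs = 7·19 - 97 = 36.
Quantity traded falls to 36. At q = 36 the demand price is (83 - 36)/2 = 23.5 and the supply price is (97 + 36)/7 = 19.
Deadweight loss = ½ · (23.5 - 19) · (43 - 36) = ½ · 4.5 · 7 = 15.75.

15.75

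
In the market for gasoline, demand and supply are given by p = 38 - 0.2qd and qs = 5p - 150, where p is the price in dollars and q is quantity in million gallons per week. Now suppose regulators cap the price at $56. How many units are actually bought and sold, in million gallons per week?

Rearranging demand gives qd = 190 - 5p. Equilibrium: 190 - 5p = 5p - 150, so 340 = 10p and p* = 34, q* = 20.
The ceiling of 56 is above the equilibrium price 34, so it is not binding; the market clears at p* = 34, q* = 20.

20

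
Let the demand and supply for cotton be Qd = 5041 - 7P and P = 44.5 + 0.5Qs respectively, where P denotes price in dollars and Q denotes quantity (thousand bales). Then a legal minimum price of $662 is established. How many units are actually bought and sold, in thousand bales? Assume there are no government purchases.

407

Rearranging supply gives Qs = 2P - 89. Without the control the market clears where 5041 - 7P = 2P - 89, i.e. P* = 570 and Q* = 1051.
Since 662 > 570, the floor is binding.
At P = 662: Qd = 5041 - 7·662 = 407 and Qs = 2·662 - 89 = 1235.
The quantity actually transacted is the short side, demand: 407.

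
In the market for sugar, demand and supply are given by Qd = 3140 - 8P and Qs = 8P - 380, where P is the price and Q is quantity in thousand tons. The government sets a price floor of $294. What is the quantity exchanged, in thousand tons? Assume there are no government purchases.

788

In a free market, 3140 - 8P = 8P - 380 gives the equilibrium P* = 220, Q* = 1380.
Since 294 > 220, the floor is binding.
At P = 294: Qd = 3140 - 8·294 = 788 and Qs = 8·294 - 380 = 1972.
The quantity actually transacted is the short side, demand: 788.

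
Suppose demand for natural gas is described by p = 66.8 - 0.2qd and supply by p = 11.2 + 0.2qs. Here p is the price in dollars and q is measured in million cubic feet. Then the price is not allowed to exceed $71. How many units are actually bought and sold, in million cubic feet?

139

Rearranging demand gives qd = 334 - 5p; rearranging supply gives qs = 5p - 56. Equilibrium: 334 - 5p = 5p - 56, so 390 = 10p and p* = 39, q* = 139.
Since 71 is above p* = 39, the ceiling does not bind and the free-market outcome prevails.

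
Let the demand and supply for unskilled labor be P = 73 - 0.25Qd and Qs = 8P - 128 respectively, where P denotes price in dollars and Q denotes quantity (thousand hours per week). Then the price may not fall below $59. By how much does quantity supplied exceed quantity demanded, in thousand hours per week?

Rearranging demand gives Qd = 292 - 4P. Setting quantity demanded equal to quantity supplied, 292 - 4P = 8P - 128, gives P* = 35 and Q* = 152.
The floor of 59 is above the equilibrium price 35, so it binds.
At P = 59: Qd = 292 - 4·59 = 56 and Qs = 8·59 - 128 = 344.
Surplus = Qs - Qd = 344 - 56 = 288.

288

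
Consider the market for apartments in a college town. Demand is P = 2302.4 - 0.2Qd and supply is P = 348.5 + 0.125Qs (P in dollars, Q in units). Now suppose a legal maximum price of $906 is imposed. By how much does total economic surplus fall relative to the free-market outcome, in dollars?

Rearranging demand gives Qd = 11512 - 5P; rearranging supply gives Qs = 8P - 2788. In a free market, 11512 - 5P = 8P - 2788 gives the equilibrium P* = 1100, Q* = 6012.
Since 906 < 1100, the ceiling is binding.
At P = 906: Qd = 11512 - 5·906 = 6982 and Qs = 8·906 - 2788 = 4460.
Quantity traded falls to 4460. At Q = 4460 the demand price is (11512 - 4460)/5 = 1410.4 and the supply price is (2788 + 4460)/8 = 906.
Deadweight loss = ½ · (1410.4 - 906) · (6012 - 4460) = ½ · 504.4 · 1552 = 391414.4.

391414.4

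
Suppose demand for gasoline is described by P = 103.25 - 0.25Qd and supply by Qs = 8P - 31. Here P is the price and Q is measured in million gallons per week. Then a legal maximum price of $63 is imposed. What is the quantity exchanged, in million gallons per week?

265

Rearranging demand gives Qd = 413 - 4P. In a free market, 413 - 4P = 8P - 31 gives the equilibrium P* = 37, Q* = 265.
Since 63 is above P* = 37, the ceiling does not bind and the free-market outcome prevails.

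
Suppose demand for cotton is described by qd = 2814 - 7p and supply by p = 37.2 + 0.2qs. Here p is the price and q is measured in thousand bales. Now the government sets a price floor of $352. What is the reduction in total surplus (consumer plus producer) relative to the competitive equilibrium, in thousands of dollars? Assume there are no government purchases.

87393.6

Rearranging supply gives qs = 5p - 186. Without the control the market clears where 2814 - 7p = 5p - 186, i.e. p* = 250 and q* = 1064.
Since 352 > 250, the floor is binding.
At p = 352: qd = 2814 - 7·352 = 350 and qs = 5·352 - 186 = 1574.
Quantity traded falls to 350. At q = 350 the demand price is (2814 - 350)/7 = 352 and the supply price is (186 + 350)/5 = 107.2.
Deadweight loss = ½ · (352 - 107.2) · (1064 - 350) = ½ · 244.8 · 714 = 87393.6.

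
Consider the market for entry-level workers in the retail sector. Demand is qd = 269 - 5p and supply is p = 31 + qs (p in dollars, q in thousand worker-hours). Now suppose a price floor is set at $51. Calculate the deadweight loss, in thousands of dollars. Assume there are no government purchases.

15

Rearranging supply gives qs = p - 31. Setting quantity demanded equal to quantity supplied, 269 - 5p = p - 31, gives p* = 50 and q* = 19.
Because the floor (51) lies above the market-clearing price, it is binding.
At p = 51: qd = 269 - 5·51 = 14 and qs = 51 - 31 = 20.
Quantity traded falls to 14. At q = 14 the demand price is (269 - 14)/5 = 51 and the supply price is 31 + 14 = 45.
Deadweight loss = ½ · (51 - 45) · (19 - 14) = ½ · 6 · 5 = 15.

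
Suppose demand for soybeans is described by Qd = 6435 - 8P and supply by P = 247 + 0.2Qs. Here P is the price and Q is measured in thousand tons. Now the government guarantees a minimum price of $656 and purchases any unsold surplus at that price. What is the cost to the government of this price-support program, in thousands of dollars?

Rearranging supply gives Qs = 5P - 1235. In a free market, 6435 - 8P = 5P - 1235 gives the equilibrium P* = 590, Q* = 1715.
Because the floor (656) lies above the market-clearing price, it is binding.
At P = 656: Qd = 6435 - 8·656 = 1187 and Qs = 5·656 - 1235 = 2045.
Surplus = Qs - Qd = 858.
Government expenditure = surplus × support price = 858 × 656 = 562848.

562848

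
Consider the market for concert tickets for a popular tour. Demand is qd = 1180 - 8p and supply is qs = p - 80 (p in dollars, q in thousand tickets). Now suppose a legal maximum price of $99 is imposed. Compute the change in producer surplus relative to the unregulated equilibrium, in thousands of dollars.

-1619.5

Without the control the market clears where 1180 - 8p = p - 80, i.e. p* = 140 and q* = 60.
The ceiling of 99 is below the equilibrium price 140, so it binds.
At p = 99: qd = 1180 - 8·99 = 388 and qs = 99 - 80 = 19.
Producer surplus without the control is ½ · (140 - 80) · 60 = 1800.
With the ceiling, producers sell 19 units at 99, so PS = ½ · (99 - 80) · 19 = 180.5.
Change in producer surplus = 180.5 - 1800 = -1619.5.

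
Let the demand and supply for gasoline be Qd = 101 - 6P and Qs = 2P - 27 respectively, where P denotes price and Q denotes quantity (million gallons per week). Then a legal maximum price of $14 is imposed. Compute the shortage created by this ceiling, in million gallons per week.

16

In a free market, 101 - 6P = 2P - 27 gives the equilibrium P* = 16, Q* = 5.
Because the ceiling (14) lies below the market-clearing price, it is binding.
At P = 14: Qd = 101 - 6·14 = 17 and Qs = 2·14 - 27 = 1.
Shortage = Qd - Qs = 17 - 1 = 16.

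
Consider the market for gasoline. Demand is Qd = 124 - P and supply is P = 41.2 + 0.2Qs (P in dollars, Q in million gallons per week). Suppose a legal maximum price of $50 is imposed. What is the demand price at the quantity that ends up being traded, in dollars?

80

Rearranging supply gives Qs = 5P - 206. Without the control the market clears where 124 - P = 5P - 206, i.e. P* = 55 and Q* = 69.
The ceiling of 50 is below the equilibrium price 55, so it binds.
At P = 50: Qd = 124 - 50 = 74 and Qs = 5·50 - 206 = 44.
Only 44 units reach the market. On the demand curve, the marginal buyer's willingness to pay at Q = 44 is (124 - 44) = 80.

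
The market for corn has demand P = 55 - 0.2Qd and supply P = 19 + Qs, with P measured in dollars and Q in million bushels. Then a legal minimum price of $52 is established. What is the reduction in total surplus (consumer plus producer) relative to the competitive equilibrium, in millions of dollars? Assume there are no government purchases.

Rearranging demand gives Qd = 275 - 5P; rearranging supply gives Qs = P - 19. Without the control the market clears where 275 - 5P = P - 19, i.e. P* = 49 and Q* = 30.
The floor of 52 is above the equilibrium price 49, so it binds.
At P = 52: Qd = 275 - 5·52 = 15 and Qs = 52 - 19 = 33.
Quantity traded falls to 15. At Q = 15 the demand price is (275 - 15)/5 = 52 and the supply price is 19 + 15 = 34.
Deadweight loss = ½ · (52 - 34) · (30 - 15) = ½ · 18 · 15 = 135.

135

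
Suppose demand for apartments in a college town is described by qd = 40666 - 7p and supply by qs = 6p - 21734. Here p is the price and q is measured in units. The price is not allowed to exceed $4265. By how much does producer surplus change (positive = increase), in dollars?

-2921635

Setting quantity demanded equal to quantity supplied, 40666 - 7p = 6p - 21734, gives p* = 4800 and q* = 7066.
Since 4265 < 4800, the ceiling is binding.
At p = 4265: qd = 40666 - 7·4265 = 10811 and qs = 6·4265 - 21734 = 3856.
Producer surplus without the control is ½ · (4800 - 10867/3) · 7066 = 12482089/3.
With the ceiling, producers sell 3856 units at 4265, so PS = ½ · (4265 - 10867/3) · 3856 = 3717184/3.
Change in producer surplus = 3717184/3 - 12482089/3 = -2921635.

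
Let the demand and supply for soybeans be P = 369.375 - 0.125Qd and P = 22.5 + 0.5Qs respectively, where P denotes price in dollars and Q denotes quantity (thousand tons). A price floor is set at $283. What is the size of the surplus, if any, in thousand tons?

Rearranging demand gives Qd = 2955 - 8P; rearranging supply gives Qs = 2P - 45. Setting quantity demanded equal to quantity supplied, 2955 - 8P = 2P - 45, gives P* = 300 and Q* = 555.
Since 283 is below P* = 300, the floor does not bind and the free-market outcome prevails.
Since the control does not bind, there is no surplus.

0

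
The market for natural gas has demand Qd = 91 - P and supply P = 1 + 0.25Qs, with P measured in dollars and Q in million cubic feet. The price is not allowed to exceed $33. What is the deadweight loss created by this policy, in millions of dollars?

Rearranging supply gives Qs = 4P - 4. Equilibrium: 91 - P = 4P - 4, so 95 = 5P and P* = 19, Q* = 72.
Since 33 is above P* = 19, the ceiling does not bind and the free-market outcome prevails.
Since the control does not bind, no trades are prevented and deadweight loss is zero.

0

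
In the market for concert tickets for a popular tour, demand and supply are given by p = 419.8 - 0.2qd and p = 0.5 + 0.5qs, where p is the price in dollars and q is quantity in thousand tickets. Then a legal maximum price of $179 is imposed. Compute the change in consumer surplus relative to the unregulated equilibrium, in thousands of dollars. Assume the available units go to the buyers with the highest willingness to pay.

37340.6

Rearranging demand gives qd = 2099 - 5p; rearranging supply gives qs = 2p - 1. Setting quantity demanded equal to quantity supplied, 2099 - 5p = 2p - 1, gives p* = 300 and q* = 599.
Because the ceiling (179) lies below the market-clearing price, it is binding.
At p = 179: qd = 2099 - 5·179 = 1204 and qs = 2·179 - 1 = 357.
Consumer surplus without the control is ½ · (419.8 - 300) · 599 = 35880.1.
With the ceiling, 357 units are sold at 179 (assume they go to the highest-value buyers). The demand price at q = 357 is 348.4, so CS = ½ · [(419.8 - 179) + (348.4 - 179)] · 357 = 73220.7.
Change in consumer surplus = 73220.7 - 35880.1 = 37340.6.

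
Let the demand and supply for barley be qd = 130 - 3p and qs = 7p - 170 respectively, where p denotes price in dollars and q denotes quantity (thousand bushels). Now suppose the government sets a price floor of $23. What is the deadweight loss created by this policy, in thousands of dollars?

0

Without the control the market clears where 130 - 3p = 7p - 170, i.e. p* = 30 and q* = 40.
The floor of 23 is below the equilibrium price 30, so it is not binding; the market clears at p* = 30, q* = 40.
Since the control does not bind, no trades are prevented and deadweight loss is zero.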